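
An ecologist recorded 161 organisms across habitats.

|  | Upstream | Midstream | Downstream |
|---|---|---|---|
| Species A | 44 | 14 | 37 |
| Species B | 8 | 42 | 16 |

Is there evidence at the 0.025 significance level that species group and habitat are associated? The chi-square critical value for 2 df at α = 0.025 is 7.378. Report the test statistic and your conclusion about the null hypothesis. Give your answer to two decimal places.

43.43; reject H₀

Row totals: 95, 66. Column totals: 52, 56, 53. Grand total N = 161.
Expected counts (row total × column total / N):
  Species A, Upstream: 95×52/161 = 30.6832
  Species A, Midstream: 95×56/161 = 33.0435
  Species A, Downstream: 95×53/161 = 31.2733
  Species B, Upstream: 66×52/161 = 21.3168
  Species B, Midstream: 66×56/161 = 22.9565
  Species B, Downstream: 66×53/161 = 21.7267
Contributions (O − E)²/E:
  (44 − 30.6832)²/30.6832 = 5.7796
  (14 − 33.0435)²/33.0435 = 10.9751
  (37 − 31.2733)²/31.2733 = 1.0487
  (8 − 21.3168)²/21.3168 = 8.3191
  (42 − 22.9565)²/22.9565 = 15.7975
  (16 − 21.7267)²/21.7267 = 1.5094
χ² = 5.7796 + 10.9751 + 1.0487 + 8.3191 + 15.7975 + 1.5094 = 43.43
df = (2−1)(3−1) = 2. Since 43.43 > 7.378, reject the null hypothesis of independence at α = 0.025.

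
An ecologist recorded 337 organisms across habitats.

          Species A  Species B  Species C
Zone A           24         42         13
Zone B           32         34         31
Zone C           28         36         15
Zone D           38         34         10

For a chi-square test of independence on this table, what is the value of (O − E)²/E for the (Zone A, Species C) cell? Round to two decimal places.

Row total (Zone A) = 79; column total (Species C) = 69; N = 337.
Expected count E = 79 × 69 / 337 = 16.1751.
Contribution = (O − E)²/E = (13 − 16.1751)² / 16.1751 = 0.62.

0.62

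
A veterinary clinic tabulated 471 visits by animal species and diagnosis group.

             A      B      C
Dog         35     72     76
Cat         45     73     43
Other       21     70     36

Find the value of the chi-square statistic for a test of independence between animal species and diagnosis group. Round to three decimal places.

15.973

Row totals: 183, 161, 127. Column totals: 101, 215, 155. Grand total N = 471.
Expected counts (row total × column total / N):
  Dog, A: 183×101/471 = 39.2420
  Dog, B: 183×215/471 = 83.5350
  Dog, C: 183×155/471 = 60.2229
  Cat, A: 161×101/471 = 34.5244
  Cat, B: 161×215/471 = 73.4926
  Cat, C: 161×155/471 = 52.9830
  Other, A: 127×101/471 = 27.2335
  Other, B: 127×215/471 = 57.9724
  Other, C: 127×155/471 = 41.7941
Contributions (O − E)²/E:
  (35 − 39.2420)²/39.2420 = 0.4586
  (72 − 83.5350)²/83.5350 = 1.5928
  (76 − 60.2229)²/60.2229 = 4.1333
  (45 − 34.5244)²/34.5244 = 3.1786
  (73 − 73.4926)²/73.4926 = 0.0033
  (43 − 52.9830)²/52.9830 = 1.8810
  (21 − 27.2335)²/27.2335 = 1.4268
  (70 − 57.9724)²/57.9724 = 2.4954
  (36 − 41.7941)²/41.7941 = 0.8033
χ² = 0.4586 + 1.5928 + 4.1333 + 3.1786 + 0.0033 + 1.8810 + 1.4268 + 2.4954 + 0.8033 = 15.973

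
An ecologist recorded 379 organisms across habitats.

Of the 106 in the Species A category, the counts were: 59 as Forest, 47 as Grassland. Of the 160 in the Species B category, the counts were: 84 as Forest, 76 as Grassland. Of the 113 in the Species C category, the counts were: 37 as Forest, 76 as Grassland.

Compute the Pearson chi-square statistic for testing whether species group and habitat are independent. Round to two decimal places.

14.30

Row totals: 106, 160, 113. Column totals: 180, 199. Grand total N = 379.
Expected counts (row total × column total / N):
  Species A, Forest: 106×180/379 = 50.343
  Species A, Grassland: 106×199/379 = 55.657
  Species B, Forest: 160×180/379 = 75.989
  Species B, Grassland: 160×199/379 = 84.011
  Species C, Forest: 113×180/379 = 53.668
  Species C, Grassland: 113×199/379 = 59.332
Contributions (O − E)²/E:
  (59 − 50.343)²/50.343 = 1.4887
  (47 − 55.657)²/55.657 = 1.3465
  (84 − 75.989)²/75.989 = 0.8445
  (76 − 84.011)²/84.011 = 0.7639
  (37 − 53.668)²/53.668 = 5.1767
  (76 − 59.332)²/59.332 = 4.6825
χ² = 1.4887 + 1.3465 + 0.8445 + 0.7639 + 5.1767 + 4.6825 = 14.30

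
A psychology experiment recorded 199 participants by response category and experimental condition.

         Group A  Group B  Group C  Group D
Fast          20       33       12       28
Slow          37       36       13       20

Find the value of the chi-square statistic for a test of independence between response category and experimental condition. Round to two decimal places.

5.75

Row totals: 93, 106. Column totals: 57, 69, 25, 48. Grand total N = 199.
Expected counts (row total × column total / N):
  Fast, Group A: 93×57/199 = 26.638
  Fast, Group B: 93×69/199 = 32.246
  Fast, Group C: 93×25/199 = 11.683
  Fast, Group D: 93×48/199 = 22.432
  Slow, Group A: 106×57/199 = 30.362
  Slow, Group B: 106×69/199 = 36.754
  Slow, Group C: 106×25/199 = 13.317
  Slow, Group D: 106×48/199 = 25.568
Contributions (O − E)²/E:
  (20 − 26.638)²/26.638 = 1.6541
  (33 − 32.246)²/32.246 = 0.0176
  (12 − 11.683)²/11.683 = 0.0086
  (28 − 22.432)²/22.432 = 1.3821
  (37 − 30.362)²/30.362 = 1.4513
  (36 − 36.754)²/36.754 = 0.0155
  (13 − 13.317)²/13.317 = 0.0075
  (20 − 25.568)²/25.568 = 1.2126
χ² = 1.6541 + 0.0176 + 0.0086 + 1.3821 + 1.4513 + 0.0155 + 0.0075 + 1.2126 = 5.75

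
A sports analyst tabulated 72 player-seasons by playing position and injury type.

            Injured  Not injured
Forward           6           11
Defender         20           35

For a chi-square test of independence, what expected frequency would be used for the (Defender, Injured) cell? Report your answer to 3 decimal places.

19.861

Row total (Defender) = 55; column total (Injured) = 26; grand total N = 72.
Expected count = (row total × column total) / N = 55 × 26 / 72 = 19.861.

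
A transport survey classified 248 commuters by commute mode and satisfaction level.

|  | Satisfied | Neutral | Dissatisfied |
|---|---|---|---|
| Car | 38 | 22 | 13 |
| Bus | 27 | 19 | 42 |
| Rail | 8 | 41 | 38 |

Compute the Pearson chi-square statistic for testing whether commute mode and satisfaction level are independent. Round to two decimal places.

Row totals: 73, 88, 87. Column totals: 73, 82, 93. Grand total N = 248.
Expected counts (row total × column total / N):
  Car, Satisfied: 73×73/248 = 21.488
  Car, Neutral: 73×82/248 = 24.137
  Car, Dissatisfied: 73×93/248 = 27.375
  Bus, Satisfied: 88×73/248 = 25.903
  Bus, Neutral: 88×82/248 = 29.097
  Bus, Dissatisfied: 88×93/248 = 33.000
  Rail, Satisfied: 87×73/248 = 25.609
  Rail, Neutral: 87×82/248 = 28.766
  Rail, Dissatisfied: 87×93/248 = 32.625
Contributions (O − E)²/E:
  (38 − 21.488)²/21.488 = 12.6883
  (22 − 24.137)²/24.137 = 0.1892
  (13 − 27.375)²/27.375 = 7.5485
  (27 − 25.903)²/25.903 = 0.0465
  (19 − 29.097)²/29.097 = 3.5038
  (42 − 33.000)²/33.000 = 2.4545
  (8 − 25.609)²/25.609 = 12.1081
  (41 − 28.766)²/28.766 = 5.2030
  (38 − 32.625)²/32.625 = 0.8855
χ² = 12.6883 + 0.1892 + 7.5485 + 0.0465 + 3.5038 + 2.4545 + 12.1081 + 5.2030 + 0.8855 = 44.63

44.63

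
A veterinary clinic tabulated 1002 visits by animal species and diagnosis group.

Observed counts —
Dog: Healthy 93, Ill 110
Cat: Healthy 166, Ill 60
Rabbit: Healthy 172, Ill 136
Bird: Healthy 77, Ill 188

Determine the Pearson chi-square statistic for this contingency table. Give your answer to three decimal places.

101.667

Row totals: 203, 226, 308, 265. Column totals: 508, 494. Grand total N = 1002.
Expected counts (row total × column total / N):
  Dog, Healthy: 203×508/1002 = 102.9182
  Dog, Ill: 203×494/1002 = 100.0818
  Cat, Healthy: 226×508/1002 = 114.5788
  Cat, Ill: 226×494/1002 = 111.4212
  Rabbit, Healthy: 308×508/1002 = 156.1517
  Rabbit, Ill: 308×494/1002 = 151.8483
  Bird, Healthy: 265×508/1002 = 134.3513
  Bird, Ill: 265×494/1002 = 130.6487
Contributions (O − E)²/E:
  (93 − 102.9182)²/102.9182 = 0.9558
  (110 − 100.0818)²/100.0818 = 0.9829
  (166 − 114.5788)²/114.5788 = 23.0770
  (60 − 111.4212)²/111.4212 = 23.7310
  (172 − 156.1517)²/156.1517 = 1.6085
  (136 − 151.8483)²/151.8483 = 1.6541
  (77 − 134.3513)²/134.3513 = 24.4819
  (188 − 130.6487)²/130.6487 = 25.1757
χ² = 0.9558 + 0.9829 + 23.0770 + 23.7310 + 1.6085 + 1.6541 + 24.4819 + 25.1757 = 101.667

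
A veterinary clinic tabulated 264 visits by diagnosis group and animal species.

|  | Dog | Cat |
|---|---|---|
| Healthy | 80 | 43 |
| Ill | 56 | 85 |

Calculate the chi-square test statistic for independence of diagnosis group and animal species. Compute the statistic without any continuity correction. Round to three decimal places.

Row totals: 123, 141. Column totals: 136, 128. Grand total N = 264.
Expected counts (row total × column total / N):
  Healthy, Dog: 123×136/264 = 63.3636
  Healthy, Cat: 123×128/264 = 59.6364
  Ill, Dog: 141×136/264 = 72.6364
  Ill, Cat: 141×128/264 = 68.3636
Contributions (O − E)²/E:
  (80 − 63.3636)²/63.3636 = 4.3680
  (43 − 59.6364)²/59.6364 = 4.6410
  (56 − 72.6364)²/72.6364 = 3.8103
  (85 − 68.3636)²/68.3636 = 4.0485
χ² = 4.3680 + 4.6410 + 3.8103 + 4.0485 = 16.868

16.868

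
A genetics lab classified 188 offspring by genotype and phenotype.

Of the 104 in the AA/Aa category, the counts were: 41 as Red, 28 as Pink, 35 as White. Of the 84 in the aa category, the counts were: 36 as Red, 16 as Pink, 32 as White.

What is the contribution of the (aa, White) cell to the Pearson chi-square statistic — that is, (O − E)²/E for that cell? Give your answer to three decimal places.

Row total (aa) = 84; column total (White) = 67; N = 188.
Expected count E = 84 × 67 / 188 = 29.9362.
Contribution = (O − E)²/E = (32 − 29.9362)² / 29.9362 = 0.142.

0.142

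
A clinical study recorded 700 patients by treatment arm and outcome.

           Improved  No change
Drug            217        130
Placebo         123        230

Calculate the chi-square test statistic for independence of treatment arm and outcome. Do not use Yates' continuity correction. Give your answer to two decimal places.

53.72

Row totals: 347, 353. Column totals: 340, 360. Grand total N = 700.
Expected counts (row total × column total / N):
  Drug, Improved: 347×340/700 = 168.543
  Drug, No change: 347×360/700 = 178.457
  Placebo, Improved: 353×340/700 = 171.457
  Placebo, No change: 353×360/700 = 181.543
Contributions (O − E)²/E:
  (217 − 168.543)²/168.543 = 13.9316
  (130 − 178.457)²/178.457 = 13.1577
  (123 − 171.457)²/171.457 = 13.6949
  (230 − 181.543)²/181.543 = 12.9340
χ² = 13.9316 + 13.1577 + 13.6949 + 12.9340 = 53.72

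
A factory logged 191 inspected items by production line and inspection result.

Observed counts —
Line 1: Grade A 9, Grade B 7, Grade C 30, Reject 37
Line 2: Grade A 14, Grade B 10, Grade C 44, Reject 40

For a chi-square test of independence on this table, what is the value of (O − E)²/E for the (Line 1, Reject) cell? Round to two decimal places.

Row total (Line 1) = 83; column total (Reject) = 77; N = 191.
Expected count E = 83 × 77 / 191 = 33.461.
Contribution = (O − E)²/E = (37 − 33.461)² / 33.461 = 0.37.

0.37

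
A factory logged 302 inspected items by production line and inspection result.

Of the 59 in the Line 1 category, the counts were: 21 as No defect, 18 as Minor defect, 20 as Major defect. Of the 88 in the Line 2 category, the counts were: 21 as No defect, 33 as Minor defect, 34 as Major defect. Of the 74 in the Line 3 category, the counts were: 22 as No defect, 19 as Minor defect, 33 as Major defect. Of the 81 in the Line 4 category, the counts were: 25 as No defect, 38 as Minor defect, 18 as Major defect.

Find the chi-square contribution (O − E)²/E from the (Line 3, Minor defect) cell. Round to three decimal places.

2.105

Row total (Line 3) = 74; column total (Minor defect) = 108; N = 302.
Expected count E = 74 × 108 / 302 = 26.4636.
Contribution = (O − E)²/E = (19 − 26.4636)² / 26.4636 = 2.105.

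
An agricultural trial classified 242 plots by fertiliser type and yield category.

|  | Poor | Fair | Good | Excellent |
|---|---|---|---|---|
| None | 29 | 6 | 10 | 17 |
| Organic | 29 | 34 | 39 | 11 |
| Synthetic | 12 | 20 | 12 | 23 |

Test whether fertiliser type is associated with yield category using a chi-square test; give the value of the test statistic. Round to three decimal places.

38.726

Row totals: 62, 113, 67. Column totals: 70, 60, 61, 51. Grand total N = 242.
Expected counts (row total × column total / N):
  None, Poor: 62×70/242 = 17.9339
  None, Fair: 62×60/242 = 15.3719
  None, Good: 62×61/242 = 15.6281
  None, Excellent: 62×51/242 = 13.0661
  Organic, Poor: 113×70/242 = 32.6860
  Organic, Fair: 113×60/242 = 28.0165
  Organic, Good: 113×61/242 = 28.4835
  Organic, Excellent: 113×51/242 = 23.8140
  Synthetic, Poor: 67×70/242 = 19.3802
  Synthetic, Fair: 67×60/242 = 16.6116
  Synthetic, Good: 67×61/242 = 16.8884
  Synthetic, Excellent: 67×51/242 = 14.1198
Contributions (O − E)²/E:
  (29 − 17.9339)²/17.9339 = 6.8283
  (6 − 15.3719)²/15.3719 = 5.7138
  (10 − 15.6281)²/15.6281 = 2.0268
  (17 − 13.0661)²/13.0661 = 1.1844
  (29 − 32.6860)²/32.6860 = 0.4157
  (34 − 28.0165)²/28.0165 = 1.2779
  (39 − 28.4835)²/28.4835 = 3.8828
  (11 − 23.8140)²/23.8140 = 6.8950
  (12 − 19.3802)²/19.3802 = 2.8105
  (20 − 16.6116)²/16.6116 = 0.6912
  (12 − 16.8884)²/16.8884 = 1.4150
  (23 − 14.1198)²/14.1198 = 5.5849
χ² = 6.8283 + 5.7138 + 2.0268 + 1.1844 + 0.4157 + 1.2779 + 3.8828 + 6.8950 + 2.8105 + 0.6912 + 1.4150 + 5.5849 = 38.726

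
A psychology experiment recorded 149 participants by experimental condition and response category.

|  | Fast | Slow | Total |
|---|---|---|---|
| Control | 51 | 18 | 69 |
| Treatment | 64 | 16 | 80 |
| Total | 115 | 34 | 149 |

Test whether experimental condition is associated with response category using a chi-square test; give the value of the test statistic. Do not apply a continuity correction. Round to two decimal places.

0.78

Grand total N = 149.
Expected counts (row total × column total / N):
  Control, Fast: 69×115/149 = 53.255
  Control, Slow: 69×34/149 = 15.745
  Treatment, Fast: 80×115/149 = 61.745
  Treatment, Slow: 80×34/149 = 18.255
Contributions (O − E)²/E:
  (51 − 53.255)²/53.255 = 0.0955
  (18 − 15.745)²/15.745 = 0.3230
  (64 − 61.745)²/61.745 = 0.0824
  (16 − 18.255)²/18.255 = 0.2786
χ² = 0.0955 + 0.3230 + 0.0824 + 0.2786 = 0.78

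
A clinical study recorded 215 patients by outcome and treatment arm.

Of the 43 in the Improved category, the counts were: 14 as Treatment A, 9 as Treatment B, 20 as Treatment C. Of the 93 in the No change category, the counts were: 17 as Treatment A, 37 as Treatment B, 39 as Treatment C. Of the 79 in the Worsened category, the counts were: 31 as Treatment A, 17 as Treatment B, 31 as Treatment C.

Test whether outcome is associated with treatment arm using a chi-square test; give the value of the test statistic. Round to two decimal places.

13.27

Row totals: 43, 93, 79. Column totals: 62, 63, 90. Grand total N = 215.
Expected counts (row total × column total / N):
  Improved, Treatment A: 43×62/215 = 12.4000
  Improved, Treatment B: 43×63/215 = 12.6000
  Improved, Treatment C: 43×90/215 = 18.0000
  No change, Treatment A: 93×62/215 = 26.8186
  No change, Treatment B: 93×63/215 = 27.2512
  No change, Treatment C: 93×90/215 = 38.9302
  Worsened, Treatment A: 79×62/215 = 22.7814
  Worsened, Treatment B: 79×63/215 = 23.1488
  Worsened, Treatment C: 79×90/215 = 33.0698
Contributions (O − E)²/E:
  (14 − 12.4000)²/12.4000 = 0.2065
  (9 − 12.6000)²/12.6000 = 1.0286
  (20 − 18.0000)²/18.0000 = 0.2222
  (17 − 26.8186)²/26.8186 = 3.5947
  (37 − 27.2512)²/27.2512 = 3.4875
  (39 − 38.9302)²/38.9302 = 0.0001
  (31 − 22.7814)²/22.7814 = 2.9649
  (17 − 23.1488)²/23.1488 = 1.6332
  (31 − 33.0698)²/33.0698 = 0.1295
χ² = 0.2065 + 1.0286 + 0.2222 + 3.5947 + 3.4875 + 0.0001 + 2.9649 + 1.6332 + 0.1295 = 13.27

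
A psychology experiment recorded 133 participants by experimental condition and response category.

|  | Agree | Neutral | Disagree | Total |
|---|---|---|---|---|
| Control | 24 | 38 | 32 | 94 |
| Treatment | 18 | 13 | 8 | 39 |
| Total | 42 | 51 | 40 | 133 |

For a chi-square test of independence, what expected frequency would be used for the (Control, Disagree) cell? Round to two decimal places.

28.27

Row total (Control) = 94; column total (Disagree) = 40; grand total N = 133.
Expected count = (row total × column total) / N = 94 × 40 / 133 = 28.27.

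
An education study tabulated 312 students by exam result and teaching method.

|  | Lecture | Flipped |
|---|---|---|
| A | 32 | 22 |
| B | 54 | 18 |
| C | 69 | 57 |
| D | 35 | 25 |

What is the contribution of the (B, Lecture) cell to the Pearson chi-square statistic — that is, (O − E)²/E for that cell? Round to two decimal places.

2.35

Row total (B) = 72; column total (Lecture) = 190; N = 312.
Expected count E = 72 × 190 / 312 = 43.846.
Contribution = (O − E)²/E = (54 − 43.846)² / 43.846 = 2.35.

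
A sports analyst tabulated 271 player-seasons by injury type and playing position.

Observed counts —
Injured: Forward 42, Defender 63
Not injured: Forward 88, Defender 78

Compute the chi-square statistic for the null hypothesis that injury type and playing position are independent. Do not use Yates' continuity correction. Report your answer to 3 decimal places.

4.363

Row totals: 105, 166. Column totals: 130, 141. Grand total N = 271.
Expected counts (row total × column total / N):
  Injured, Forward: 105×130/271 = 50.3690
  Injured, Defender: 105×141/271 = 54.6310
  Not injured, Forward: 166×130/271 = 79.6310
  Not injured, Defender: 166×141/271 = 86.3690
Contributions (O − E)²/E:
  (42 − 50.3690)²/50.3690 = 1.3905
  (63 − 54.6310)²/54.6310 = 1.2821
  (88 − 79.6310)²/79.6310 = 0.8796
  (78 − 86.3690)²/86.3690 = 0.8109
χ² = 1.3905 + 1.2821 + 0.8796 + 0.8109 = 4.363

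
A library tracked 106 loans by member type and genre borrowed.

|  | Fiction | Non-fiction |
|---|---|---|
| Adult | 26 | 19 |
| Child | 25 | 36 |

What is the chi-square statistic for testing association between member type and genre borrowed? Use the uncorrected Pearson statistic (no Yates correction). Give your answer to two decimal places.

2.93

Row totals: 45, 61. Column totals: 51, 55. Grand total N = 106.
Expected counts (row total × column total / N):
  Adult, Fiction: 45×51/106 = 21.651
  Adult, Non-fiction: 45×55/106 = 23.349
  Child, Fiction: 61×51/106 = 29.349
  Child, Non-fiction: 61×55/106 = 31.651
Contributions (O − E)²/E:
  (26 − 21.651)²/21.651 = 0.8736
  (19 − 23.349)²/23.349 = 0.8100
  (25 − 29.349)²/29.349 = 0.6444
  (36 − 31.651)²/31.651 = 0.5976
χ² = 0.8736 + 0.8100 + 0.6444 + 0.5976 = 2.93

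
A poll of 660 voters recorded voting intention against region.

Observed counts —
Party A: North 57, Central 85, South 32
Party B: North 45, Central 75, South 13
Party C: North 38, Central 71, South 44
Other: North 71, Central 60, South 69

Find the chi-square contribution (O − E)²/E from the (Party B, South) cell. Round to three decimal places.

11.147

Row total (Party B) = 133; column total (South) = 158; N = 660.
Expected count E = 133 × 158 / 660 = 31.8394.
Contribution = (O − E)²/E = (13 − 31.8394)² / 31.8394 = 11.147.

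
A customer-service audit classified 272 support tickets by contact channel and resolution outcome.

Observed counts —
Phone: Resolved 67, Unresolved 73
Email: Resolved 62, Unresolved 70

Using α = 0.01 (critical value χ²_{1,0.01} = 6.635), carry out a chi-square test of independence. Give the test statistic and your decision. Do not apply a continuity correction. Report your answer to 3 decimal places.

Row totals: 140, 132. Column totals: 129, 143. Grand total N = 272.
Expected counts (row total × column total / N):
  Phone, Resolved: 140×129/272 = 66.3971
  Phone, Unresolved: 140×143/272 = 73.6029
  Email, Resolved: 132×129/272 = 62.6029
  Email, Unresolved: 132×143/272 = 69.3971
Contributions (O − E)²/E:
  (67 − 66.3971)²/66.3971 = 0.0055
  (73 − 73.6029)²/73.6029 = 0.0049
  (62 − 62.6029)²/62.6029 = 0.0058
  (70 − 69.3971)²/69.3971 = 0.0052
χ² = 0.0055 + 0.0049 + 0.0058 + 0.0052 = 0.021
df = (2−1)(2−1) = 1. Since 0.021 < 6.635, fail to reject the null hypothesis of independence at α = 0.01.

0.021; fail to reject H₀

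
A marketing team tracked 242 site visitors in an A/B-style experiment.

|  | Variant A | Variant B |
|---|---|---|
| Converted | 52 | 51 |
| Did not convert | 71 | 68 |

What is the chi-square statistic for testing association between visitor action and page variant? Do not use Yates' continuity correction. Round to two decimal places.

0.01

Row totals: 103, 139. Column totals: 123, 119. Grand total N = 242.
Expected counts (row total × column total / N):
  Converted, Variant A: 103×123/242 = 52.351
  Converted, Variant B: 103×119/242 = 50.649
  Did not convert, Variant A: 139×123/242 = 70.649
  Did not convert, Variant B: 139×119/242 = 68.351
Contributions (O − E)²/E:
  (52 − 52.351)²/52.351 = 0.0024
  (51 − 50.649)²/50.649 = 0.0024
  (71 − 70.649)²/70.649 = 0.0017
  (68 − 68.351)²/68.351 = 0.0018
χ² = 0.0024 + 0.0024 + 0.0017 + 0.0018 = 0.01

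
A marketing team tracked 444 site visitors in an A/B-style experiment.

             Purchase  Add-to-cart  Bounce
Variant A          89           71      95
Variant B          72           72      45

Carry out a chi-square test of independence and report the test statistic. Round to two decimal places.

10.07

Row totals: 255, 189. Column totals: 161, 143, 140. Grand total N = 444.
Expected counts (row total × column total / N):
  Variant A, Purchase: 255×161/444 = 92.466
  Variant A, Add-to-cart: 255×143/444 = 82.128
  Variant A, Bounce: 255×140/444 = 80.405
  Variant B, Purchase: 189×161/444 = 68.534
  Variant B, Add-to-cart: 189×143/444 = 60.872
  Variant B, Bounce: 189×140/444 = 59.595
Contributions (O − E)²/E:
  (89 − 92.466)²/92.466 = 0.1299
  (71 − 82.128)²/82.128 = 1.5078
  (95 − 80.405)²/80.405 = 2.6493
  (72 − 68.534)²/68.534 = 0.1753
  (72 − 60.872)²/60.872 = 2.0343
  (45 − 59.595)²/59.595 = 3.5744
χ² = 0.1299 + 1.5078 + 2.6493 + 0.1753 + 2.0343 + 3.5744 = 10.07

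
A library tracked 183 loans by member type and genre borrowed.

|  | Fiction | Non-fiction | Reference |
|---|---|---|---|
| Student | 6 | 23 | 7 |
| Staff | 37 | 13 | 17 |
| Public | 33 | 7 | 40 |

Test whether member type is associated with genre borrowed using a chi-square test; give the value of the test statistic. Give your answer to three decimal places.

Row totals: 36, 67, 80. Column totals: 76, 43, 64. Grand total N = 183.
Expected counts (row total × column total / N):
  Student, Fiction: 36×76/183 = 14.950820
  Student, Non-fiction: 36×43/183 = 8.459016
  Student, Reference: 36×64/183 = 12.590164
  Staff, Fiction: 67×76/183 = 27.825137
  Staff, Non-fiction: 67×43/183 = 15.743169
  Staff, Reference: 67×64/183 = 23.431694
  Public, Fiction: 80×76/183 = 33.224044
  Public, Non-fiction: 80×43/183 = 18.797814
  Public, Reference: 80×64/183 = 27.978142
Contributions (O − E)²/E:
  (6 − 14.950820)²/14.950820 = 5.3587
  (23 − 8.459016)²/8.459016 = 24.9958
  (7 − 12.590164)²/12.590164 = 2.4821
  (37 − 27.825137)²/27.825137 = 3.0253
  (13 − 15.743169)²/15.743169 = 0.4780
  (17 − 23.431694)²/23.431694 = 1.7654
  (33 − 33.224044)²/33.224044 = 0.0015
  (7 − 18.797814)²/18.797814 = 7.4045
  (40 − 27.978142)²/27.978142 = 5.1656
χ² = 5.3587 + 24.9958 + 2.4821 + 3.0253 + 0.4780 + 1.7654 + 0.0015 + 7.4045 + 5.1656 = 50.677

50.677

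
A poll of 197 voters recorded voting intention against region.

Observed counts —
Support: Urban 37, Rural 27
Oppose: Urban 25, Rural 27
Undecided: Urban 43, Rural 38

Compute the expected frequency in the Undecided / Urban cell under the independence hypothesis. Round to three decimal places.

43.173

Row total (Undecided) = 81; column total (Urban) = 105; grand total N = 197.
Expected count = (row total × column total) / N = 81 × 105 / 197 = 43.173.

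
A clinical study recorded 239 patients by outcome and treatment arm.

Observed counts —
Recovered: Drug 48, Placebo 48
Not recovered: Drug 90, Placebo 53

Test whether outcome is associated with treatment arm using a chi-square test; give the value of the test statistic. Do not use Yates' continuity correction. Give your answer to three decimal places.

Row totals: 96, 143. Column totals: 138, 101. Grand total N = 239.
Expected counts (row total × column total / N):
  Recovered, Drug: 96×138/239 = 55.4310
  Recovered, Placebo: 96×101/239 = 40.5690
  Not recovered, Drug: 143×138/239 = 82.5690
  Not recovered, Placebo: 143×101/239 = 60.4310
Contributions (O − E)²/E:
  (48 − 55.4310)²/55.4310 = 0.9962
  (48 − 40.5690)²/40.5690 = 1.3611
  (90 − 82.5690)²/82.5690 = 0.6688
  (53 − 60.4310)²/60.4310 = 0.9138
χ² = 0.9962 + 1.3611 + 0.6688 + 0.9138 = 3.940

3.940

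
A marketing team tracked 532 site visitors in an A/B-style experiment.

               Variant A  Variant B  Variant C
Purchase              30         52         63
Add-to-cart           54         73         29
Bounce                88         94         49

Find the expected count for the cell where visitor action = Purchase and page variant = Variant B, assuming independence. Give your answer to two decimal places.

Row total (Purchase) = 145; column total (Variant B) = 219; grand total N = 532.
Expected count = (row total × column total) / N = 145 × 219 / 532 = 59.69.

59.69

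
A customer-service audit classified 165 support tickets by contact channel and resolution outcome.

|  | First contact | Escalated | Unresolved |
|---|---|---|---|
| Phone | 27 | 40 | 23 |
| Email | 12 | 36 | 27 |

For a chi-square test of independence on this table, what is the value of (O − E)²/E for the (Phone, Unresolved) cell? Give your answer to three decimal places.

0.669

Row total (Phone) = 90; column total (Unresolved) = 50; N = 165.
Expected count E = 90 × 50 / 165 = 27.2727.
Contribution = (O − E)²/E = (23 − 27.2727)² / 27.2727 = 0.669.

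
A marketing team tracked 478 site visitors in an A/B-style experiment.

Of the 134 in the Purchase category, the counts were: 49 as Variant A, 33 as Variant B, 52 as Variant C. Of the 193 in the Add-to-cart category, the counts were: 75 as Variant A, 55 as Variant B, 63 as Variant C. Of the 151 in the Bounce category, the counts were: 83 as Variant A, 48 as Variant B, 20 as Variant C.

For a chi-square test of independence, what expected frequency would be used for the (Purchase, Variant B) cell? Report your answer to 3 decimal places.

Row total (Purchase) = 134; column total (Variant B) = 136; grand total N = 478.
Expected count = (row total × column total) / N = 134 × 136 / 478 = 38.126.

38.126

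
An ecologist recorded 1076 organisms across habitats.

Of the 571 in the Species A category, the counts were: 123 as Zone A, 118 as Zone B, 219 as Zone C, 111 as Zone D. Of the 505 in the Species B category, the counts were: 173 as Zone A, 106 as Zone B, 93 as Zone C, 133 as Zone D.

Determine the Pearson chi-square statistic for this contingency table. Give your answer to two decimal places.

Row totals: 571, 505. Column totals: 296, 224, 312, 244. Grand total N = 1076.
Expected counts (row total × column total / N):
  Species A, Zone A: 571×296/1076 = 157.078
  Species A, Zone B: 571×224/1076 = 118.870
  Species A, Zone C: 571×312/1076 = 165.569
  Species A, Zone D: 571×244/1076 = 129.483
  Species B, Zone A: 505×296/1076 = 138.922
  Species B, Zone B: 505×224/1076 = 105.130
  Species B, Zone C: 505×312/1076 = 146.431
  Species B, Zone D: 505×244/1076 = 114.517
Contributions (O − E)²/E:
  (123 − 157.078)²/157.078 = 7.3932
  (118 − 118.870)²/118.870 = 0.0064
  (219 − 165.569)²/165.569 = 17.2428
  (111 − 129.483)²/129.483 = 2.6383
  (173 − 138.922)²/138.922 = 8.3594
  (106 − 105.130)²/105.130 = 0.0072
  (93 − 146.431)²/146.431 = 19.4964
  (133 − 114.517)²/114.517 = 2.9831
χ² = 7.3932 + 0.0064 + 17.2428 + 2.6383 + 8.3594 + 0.0072 + 19.4964 + 2.9831 = 58.13

58.13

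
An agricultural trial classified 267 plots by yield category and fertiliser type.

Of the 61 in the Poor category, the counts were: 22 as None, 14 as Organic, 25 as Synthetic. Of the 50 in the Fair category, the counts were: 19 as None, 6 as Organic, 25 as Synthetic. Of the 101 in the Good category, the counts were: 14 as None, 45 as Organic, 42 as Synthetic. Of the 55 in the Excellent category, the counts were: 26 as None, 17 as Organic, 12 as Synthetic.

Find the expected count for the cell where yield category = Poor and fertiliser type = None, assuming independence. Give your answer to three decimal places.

18.506

Row total (Poor) = 61; column total (None) = 81; grand total N = 267.
Expected count = (row total × column total) / N = 61 × 81 / 267 = 18.506.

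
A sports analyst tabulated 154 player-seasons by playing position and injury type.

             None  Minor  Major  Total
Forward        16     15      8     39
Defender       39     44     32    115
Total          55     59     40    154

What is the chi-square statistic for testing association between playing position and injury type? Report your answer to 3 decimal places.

1.013

Grand total N = 154.
Expected counts (row total × column total / N):
  Forward, None: 39×55/154 = 13.9286
  Forward, Minor: 39×59/154 = 14.9416
  Forward, Major: 39×40/154 = 10.1299
  Defender, None: 115×55/154 = 41.0714
  Defender, Minor: 115×59/154 = 44.0584
  Defender, Major: 115×40/154 = 29.8701
Contributions (O − E)²/E:
  (16 − 13.9286)²/13.9286 = 0.3080
  (15 − 14.9416)²/14.9416 = 0.0002
  (8 − 10.1299)²/10.1299 = 0.4478
  (39 − 41.0714)²/41.0714 = 0.1045
  (44 − 44.0584)²/44.0584 = 0.0001
  (32 − 29.8701)²/29.8701 = 0.1519
χ² = 0.3080 + 0.0002 + 0.4478 + 0.1045 + 0.0001 + 0.1519 = 1.013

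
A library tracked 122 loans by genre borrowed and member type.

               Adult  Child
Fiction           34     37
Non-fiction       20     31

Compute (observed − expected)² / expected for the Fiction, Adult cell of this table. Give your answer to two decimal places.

0.21

Row total (Fiction) = 71; column total (Adult) = 54; N = 122.
Expected count E = 71 × 54 / 122 = 31.426.
Contribution = (O − E)²/E = (34 − 31.426)² / 31.426 = 0.21.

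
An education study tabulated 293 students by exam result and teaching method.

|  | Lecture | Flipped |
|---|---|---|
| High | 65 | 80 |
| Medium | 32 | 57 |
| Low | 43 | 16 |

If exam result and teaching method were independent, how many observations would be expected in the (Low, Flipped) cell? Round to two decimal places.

Row total (Low) = 59; column total (Flipped) = 153; grand total N = 293.
Expected count = (row total × column total) / N = 59 × 153 / 293 = 30.81.

30.81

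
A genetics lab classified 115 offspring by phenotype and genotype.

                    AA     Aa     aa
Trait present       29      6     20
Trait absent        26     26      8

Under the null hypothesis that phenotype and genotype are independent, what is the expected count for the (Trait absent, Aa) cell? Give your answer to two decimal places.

Row total (Trait absent) = 60; column total (Aa) = 32; grand total N = 115.
Expected count = (row total × column total) / N = 60 × 32 / 115 = 16.70.

16.70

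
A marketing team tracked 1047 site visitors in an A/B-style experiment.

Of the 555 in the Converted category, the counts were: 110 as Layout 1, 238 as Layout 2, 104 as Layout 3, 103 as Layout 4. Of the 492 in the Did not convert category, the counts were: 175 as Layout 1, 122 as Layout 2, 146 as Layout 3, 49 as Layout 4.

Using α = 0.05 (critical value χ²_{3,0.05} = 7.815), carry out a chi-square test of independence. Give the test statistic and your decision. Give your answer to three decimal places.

Row totals: 555, 492. Column totals: 285, 360, 250, 152. Grand total N = 1047.
Expected counts (row total × column total / N):
  Converted, Layout 1: 555×285/1047 = 151.0745
  Converted, Layout 2: 555×360/1047 = 190.8309
  Converted, Layout 3: 555×250/1047 = 132.5215
  Converted, Layout 4: 555×152/1047 = 80.5731
  Did not convert, Layout 1: 492×285/1047 = 133.9255
  Did not convert, Layout 2: 492×360/1047 = 169.1691
  Did not convert, Layout 3: 492×250/1047 = 117.4785
  Did not convert, Layout 4: 492×152/1047 = 71.4269
Contributions (O − E)²/E:
  (110 − 151.0745)²/151.0745 = 11.1674
  (238 − 190.8309)²/190.8309 = 11.6591
  (104 − 132.5215)²/132.5215 = 6.1384
  (103 − 80.5731)²/80.5731 = 6.2424
  (175 − 133.9255)²/133.9255 = 12.5974
  (122 − 169.1691)²/169.1691 = 13.1521
  (146 − 117.4785)²/117.4785 = 6.9245
  (49 − 71.4269)²/71.4269 = 7.0417
χ² = 11.1674 + 11.6591 + 6.1384 + 6.2424 + 12.5974 + 13.1521 + 6.9245 + 7.0417 = 74.923
df = (2−1)(4−1) = 3. Since 74.923 > 7.815, reject the null hypothesis of independence at α = 0.05.

74.923; reject H₀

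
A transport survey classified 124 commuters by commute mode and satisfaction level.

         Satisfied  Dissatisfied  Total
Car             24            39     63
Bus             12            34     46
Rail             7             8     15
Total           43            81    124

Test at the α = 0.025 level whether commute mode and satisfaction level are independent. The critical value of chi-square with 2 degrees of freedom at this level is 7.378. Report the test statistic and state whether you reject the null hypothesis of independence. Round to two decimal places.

2.78; fail to reject H₀

Grand total N = 124.
Expected counts (row total × column total / N):
  Car, Satisfied: 63×43/124 = 21.847
  Car, Dissatisfied: 63×81/124 = 41.153
  Bus, Satisfied: 46×43/124 = 15.952
  Bus, Dissatisfied: 46×81/124 = 30.048
  Rail, Satisfied: 15×43/124 = 5.202
  Rail, Dissatisfied: 15×81/124 = 9.798
Contributions (O − E)²/E:
  (24 − 21.847)²/21.847 = 0.2122
  (39 − 41.153)²/41.153 = 0.1126
  (12 − 15.952)²/15.952 = 0.9791
  (34 − 30.048)²/30.048 = 0.5198
  (7 − 5.202)²/5.202 = 0.6215
  (8 − 9.798)²/9.798 = 0.3299
χ² = 0.2122 + 0.1126 + 0.9791 + 0.5198 + 0.6215 + 0.3299 = 2.78
df = (3−1)(2−1) = 2. Since 2.78 < 7.378, fail to reject the null hypothesis of independence at α = 0.025.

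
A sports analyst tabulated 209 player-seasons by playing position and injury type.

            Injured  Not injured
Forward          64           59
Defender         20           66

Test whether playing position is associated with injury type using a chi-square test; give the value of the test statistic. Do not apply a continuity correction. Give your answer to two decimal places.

17.44

Row totals: 123, 86. Column totals: 84, 125. Grand total N = 209.
Expected counts (row total × column total / N):
  Forward, Injured: 123×84/209 = 49.435
  Forward, Not injured: 123×125/209 = 73.565
  Defender, Injured: 86×84/209 = 34.565
  Defender, Not injured: 86×125/209 = 51.435
Contributions (O − E)²/E:
  (64 − 49.435)²/49.435 = 4.2913
  (59 − 73.565)²/73.565 = 2.8837
  (20 − 34.565)²/34.565 = 6.1374
  (66 − 51.435)²/51.435 = 4.1244
χ² = 4.2913 + 2.8837 + 6.1374 + 4.1244 = 17.44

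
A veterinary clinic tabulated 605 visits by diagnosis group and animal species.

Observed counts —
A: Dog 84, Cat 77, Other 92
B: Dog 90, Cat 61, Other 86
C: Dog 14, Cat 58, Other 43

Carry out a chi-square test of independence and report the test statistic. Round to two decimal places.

32.34

Row totals: 253, 237, 115. Column totals: 188, 196, 221. Grand total N = 605.
Expected counts (row total × column total / N):
  A, Dog: 253×188/605 = 78.618
  A, Cat: 253×196/605 = 81.964
  A, Other: 253×221/605 = 92.418
  B, Dog: 237×188/605 = 73.646
  B, Cat: 237×196/605 = 76.780
  B, Other: 237×221/605 = 86.574
  C, Dog: 115×188/605 = 35.736
  C, Cat: 115×196/605 = 37.256
  C, Other: 115×221/605 = 42.008
Contributions (O − E)²/E:
  (84 − 78.618)²/78.618 = 0.3684
  (77 − 81.964)²/81.964 = 0.3006
  (92 − 92.418)²/92.418 = 0.0019
  (90 − 73.646)²/73.646 = 3.6316
  (61 − 76.780)²/76.780 = 3.2431
  (86 − 86.574)²/86.574 = 0.0038
  (14 − 35.736)²/35.736 = 13.2207
  (58 − 37.256)²/37.256 = 11.5502
  (43 − 42.008)²/42.008 = 0.0234
χ² = 0.3684 + 0.3006 + 0.0019 + 3.6316 + 3.2431 + 0.0038 + 13.2207 + 11.5502 + 0.0234 = 32.34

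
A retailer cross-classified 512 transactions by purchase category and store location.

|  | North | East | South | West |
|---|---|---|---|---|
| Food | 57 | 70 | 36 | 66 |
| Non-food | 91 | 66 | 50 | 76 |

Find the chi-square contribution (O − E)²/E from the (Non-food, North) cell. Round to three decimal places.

1.034

Row total (Non-food) = 283; column total (North) = 148; N = 512.
Expected count E = 283 × 148 / 512 = 81.8047.
Contribution = (O − E)²/E = (91 − 81.8047)² / 81.8047 = 1.034.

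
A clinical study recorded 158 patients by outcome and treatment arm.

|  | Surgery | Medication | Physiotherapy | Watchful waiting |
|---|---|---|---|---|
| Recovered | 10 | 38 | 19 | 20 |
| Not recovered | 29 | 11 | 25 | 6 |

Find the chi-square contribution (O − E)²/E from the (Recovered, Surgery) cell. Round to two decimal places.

6.13

Row total (Recovered) = 87; column total (Surgery) = 39; N = 158.
Expected count E = 87 × 39 / 158 = 21.4747.
Contribution = (O − E)²/E = (10 − 21.4747)² / 21.4747 = 6.13.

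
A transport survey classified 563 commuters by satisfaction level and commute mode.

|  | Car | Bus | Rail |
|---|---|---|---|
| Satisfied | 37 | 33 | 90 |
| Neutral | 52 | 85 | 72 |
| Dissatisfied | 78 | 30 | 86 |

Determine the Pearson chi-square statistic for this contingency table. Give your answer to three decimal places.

48.013

Row totals: 160, 209, 194. Column totals: 167, 148, 248. Grand total N = 563.
Expected counts (row total × column total / N):
  Satisfied, Car: 160×167/563 = 47.4600
  Satisfied, Bus: 160×148/563 = 42.0604
  Satisfied, Rail: 160×248/563 = 70.4796
  Neutral, Car: 209×167/563 = 61.9947
  Neutral, Bus: 209×148/563 = 54.9414
  Neutral, Rail: 209×248/563 = 92.0639
  Dissatisfied, Car: 194×167/563 = 57.5453
  Dissatisfied, Bus: 194×148/563 = 50.9982
  Dissatisfied, Rail: 194×248/563 = 85.4565
Contributions (O − E)²/E:
  (37 − 47.4600)²/47.4600 = 2.3053
  (33 − 42.0604)²/42.0604 = 1.9517
  (90 − 70.4796)²/70.4796 = 5.4065
  (52 − 61.9947)²/61.9947 = 1.6113
  (85 − 54.9414)²/54.9414 = 16.4451
  (72 − 92.0639)²/92.0639 = 4.3726
  (78 − 57.5453)²/57.5453 = 7.2707
  (30 − 50.9982)²/50.9982 = 8.6459
  (86 − 85.4565)²/85.4565 = 0.0035
χ² = 2.3053 + 1.9517 + 5.4065 + 1.6113 + 16.4451 + 4.3726 + 7.2707 + 8.6459 + 0.0035 = 48.013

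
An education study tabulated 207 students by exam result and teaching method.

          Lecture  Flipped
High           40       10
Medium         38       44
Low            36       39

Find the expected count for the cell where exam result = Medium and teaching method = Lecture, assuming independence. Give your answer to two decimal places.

Row total (Medium) = 82; column total (Lecture) = 114; grand total N = 207.
Expected count = (row total × column total) / N = 82 × 114 / 207 = 45.16.

45.16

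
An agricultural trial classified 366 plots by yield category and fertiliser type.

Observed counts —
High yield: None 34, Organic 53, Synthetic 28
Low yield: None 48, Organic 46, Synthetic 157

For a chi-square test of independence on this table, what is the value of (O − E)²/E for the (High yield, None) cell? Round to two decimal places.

Row total (High yield) = 115; column total (None) = 82; N = 366.
Expected count E = 115 × 82 / 366 = 25.765.
Contribution = (O − E)²/E = (34 − 25.765)² / 25.765 = 2.63.

2.63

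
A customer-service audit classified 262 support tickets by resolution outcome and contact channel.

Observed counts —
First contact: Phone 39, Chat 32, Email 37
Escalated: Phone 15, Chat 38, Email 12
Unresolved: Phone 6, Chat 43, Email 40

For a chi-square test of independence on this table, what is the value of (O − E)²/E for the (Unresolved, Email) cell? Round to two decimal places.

Row total (Unresolved) = 89; column total (Email) = 89; N = 262.
Expected count E = 89 × 89 / 262 = 30.233.
Contribution = (O − E)²/E = (40 − 30.233)² / 30.233 = 3.16.

3.16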